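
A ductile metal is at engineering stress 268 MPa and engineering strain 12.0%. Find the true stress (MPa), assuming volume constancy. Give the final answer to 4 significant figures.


sigma_true = sigma_eng * (1 + epsilon_eng)
sigma_true = 268 * (1 + 0.12)
sigma_true = 300.2 MPa


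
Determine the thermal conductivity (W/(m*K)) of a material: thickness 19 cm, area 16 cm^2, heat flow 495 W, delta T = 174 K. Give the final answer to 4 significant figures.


k = Q*L / (A*dT)
L = 0.19 m, A = 1.6e-03 m^2
k = 495 * 0.19 / (1.6e-03 * 174)
k = 337.8 W/(m*K)


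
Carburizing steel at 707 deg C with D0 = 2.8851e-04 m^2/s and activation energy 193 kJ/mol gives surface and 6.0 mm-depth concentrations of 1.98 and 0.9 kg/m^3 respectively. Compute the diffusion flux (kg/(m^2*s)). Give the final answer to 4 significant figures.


Step 1: D = D0 * exp(-Qd/(R*T))
T = 707 + 273.15 = 980.15 K
D = 2.8851e-04 * exp(-193e3 / (8.314 * 980.15)) = 1.49396e-14 m^2/s
Step 2: J = D * (C1 - C2) / dx
J = 1.49396e-14 * (1.98 - 0.9) / 6e-03
J = 2.689e-12 kg/(m^2*s)


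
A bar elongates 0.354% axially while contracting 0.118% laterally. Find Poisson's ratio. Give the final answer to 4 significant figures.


nu = -epsilon_lat / epsilon_axial
Lateral strain is contraction (negative), so using magnitudes:
nu = 0.118 / 0.354
nu = 0.3333


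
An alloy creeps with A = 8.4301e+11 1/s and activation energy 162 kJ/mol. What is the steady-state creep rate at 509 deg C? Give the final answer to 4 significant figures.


rate = A * exp(-Q / (R*T))
T = 509 + 273.15 = 782.15 K
rate = 8.4301e+11 * exp(-162e3 / (8.314 * 782.15))
rate = 12.78 1/s


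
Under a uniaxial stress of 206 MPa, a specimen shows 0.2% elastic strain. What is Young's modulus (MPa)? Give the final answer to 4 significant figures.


E = sigma / epsilon
epsilon = 0.2% = 2e-03
E = 206 / 2e-03
E = 103000 MPa


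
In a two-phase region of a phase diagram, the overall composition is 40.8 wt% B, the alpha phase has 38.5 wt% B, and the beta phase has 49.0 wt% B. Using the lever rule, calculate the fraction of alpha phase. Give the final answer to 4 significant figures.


f_alpha = (C_beta - C0) / (C_beta - C_alpha)
f_alpha = (49.0 - 40.8) / (49.0 - 38.5)
f_alpha = 0.781


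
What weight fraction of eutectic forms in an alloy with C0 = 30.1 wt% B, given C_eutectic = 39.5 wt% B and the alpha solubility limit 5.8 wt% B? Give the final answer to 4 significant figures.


f_primary = (C_e - C0) / (C_e - C_alpha_max)
f_primary = (39.5 - 30.1) / (39.5 - 5.8)
f_primary = 0.278932
f_eutectic = 1 - 0.278932 = 0.7211


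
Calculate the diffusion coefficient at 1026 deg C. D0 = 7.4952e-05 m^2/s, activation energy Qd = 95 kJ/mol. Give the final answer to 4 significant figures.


D = D0 * exp(-Qd / (R*T))
T = 1299.15 K
D = 7.4952e-05 * exp(-95e3 / (8.314 * 1299.15))
D = 1.135e-08 m^2/s


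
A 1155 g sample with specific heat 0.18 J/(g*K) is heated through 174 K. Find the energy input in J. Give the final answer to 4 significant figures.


Q = m * cp * dT
Q = 1155 * 0.18 * 174
Q = 36170 J


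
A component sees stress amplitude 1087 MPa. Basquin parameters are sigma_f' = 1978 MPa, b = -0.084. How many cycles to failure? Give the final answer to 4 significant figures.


sigma_a = sigma_f' * (2*Nf)^b
2*Nf = (sigma_a / sigma_f')^(1/b)
2*Nf = (1087 / 1978)^(1/-0.084)
2*Nf = 1245.09
Nf = 622.5 cycles


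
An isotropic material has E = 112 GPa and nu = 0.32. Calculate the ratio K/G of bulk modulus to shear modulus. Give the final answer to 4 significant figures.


G = E / (2*(1+nu))
G = 112 / (2*(1+0.32)) = 42.4242 GPa
K = E / (3*(1-2*nu))
K = 112 / (3*(1-2*0.32)) = 103.704 GPa
K/G = 103.704 / 42.4242 = 2.444


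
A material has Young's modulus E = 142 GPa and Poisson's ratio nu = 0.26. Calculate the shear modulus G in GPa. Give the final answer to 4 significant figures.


G = E / (2*(1+nu))
G = 142 / (2*(1+0.26))
G = 56.35 GPa


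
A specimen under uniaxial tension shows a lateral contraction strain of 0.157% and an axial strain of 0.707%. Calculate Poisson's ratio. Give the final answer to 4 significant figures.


nu = -epsilon_lat / epsilon_axial
Lateral strain is contraction (negative), so using magnitudes:
nu = 0.157 / 0.707
nu = 0.2221


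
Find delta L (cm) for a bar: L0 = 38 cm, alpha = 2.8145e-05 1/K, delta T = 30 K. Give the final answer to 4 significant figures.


dL = L0 * alpha * dT
dL = 38 * 2.8145e-05 * 30
dL = 0.03209 cm


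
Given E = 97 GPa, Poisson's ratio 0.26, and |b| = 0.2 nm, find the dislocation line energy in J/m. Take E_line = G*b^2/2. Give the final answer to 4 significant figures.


Step 1: G = E / (2*(1+nu))
G = 97 / (2*(1+0.26)) = 38.4921 GPa = 3.84921e+10 Pa
Step 2: E_line = G*b^2/2
b = 0.2 nm = 2e-10 m
E_line = 0.5 * 3.84921e+10 * (2e-10)^2 = 7.698e-10 J/m


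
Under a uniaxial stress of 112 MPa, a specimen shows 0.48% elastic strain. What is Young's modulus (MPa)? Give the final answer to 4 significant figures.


E = sigma / epsilon
epsilon = 0.48% = 4.8e-03
E = 112 / 4.8e-03
E = 23330 MPa


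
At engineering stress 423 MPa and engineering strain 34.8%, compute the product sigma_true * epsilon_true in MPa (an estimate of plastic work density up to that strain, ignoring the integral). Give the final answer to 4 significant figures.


sigma_true = sigma_eng * (1 + epsilon_eng)
sigma_true = 423 * (1 + 0.348) = 570.204 MPa
epsilon_true = ln(1 + epsilon_eng)
epsilon_true = ln(1 + 0.348) = 0.298622
sigma_true * epsilon_true = 570.204 * 0.298622 = 170.3 MPa


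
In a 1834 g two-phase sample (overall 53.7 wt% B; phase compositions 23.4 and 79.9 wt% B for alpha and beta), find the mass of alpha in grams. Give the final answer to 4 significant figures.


f_alpha = (C_beta - C0) / (C_beta - C_alpha)
f_alpha = (79.9 - 53.7) / (79.9 - 23.4) = 0.463717
m_alpha = f_alpha * m_total = 0.463717 * 1834 = 850.5 g


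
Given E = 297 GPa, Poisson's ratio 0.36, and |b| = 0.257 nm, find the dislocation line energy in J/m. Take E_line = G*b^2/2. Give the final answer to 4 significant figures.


Step 1: G = E / (2*(1+nu))
G = 297 / (2*(1+0.36)) = 109.191 GPa = 1.09191e+11 Pa
Step 2: E_line = G*b^2/2
b = 0.257 nm = 2.57e-10 m
E_line = 0.5 * 1.09191e+11 * (2.57e-10)^2 = 3.606e-09 J/m


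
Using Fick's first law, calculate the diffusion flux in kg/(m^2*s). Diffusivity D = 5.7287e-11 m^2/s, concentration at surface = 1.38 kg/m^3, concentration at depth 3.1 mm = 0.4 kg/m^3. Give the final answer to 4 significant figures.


J = -D * (dC/dx) = D * (C1 - C2) / dx
J = 5.7287e-11 * (1.38 - 0.4) / 3.1e-03
J = 1.811e-08 kg/(m^2*s)


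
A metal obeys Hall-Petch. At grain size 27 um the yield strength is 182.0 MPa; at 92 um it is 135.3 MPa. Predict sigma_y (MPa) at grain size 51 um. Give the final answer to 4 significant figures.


sigma_y = sigma0 + k / sqrt(d)
1/sqrt(d1) = 1/sqrt(2.7e-05) = 192.45;  1/sqrt(d2) = 104.257
k = (sigma1 - sigma2) / (1/sqrt(d1) - 1/sqrt(d2)) = (182.0 - 135.3) / (192.45 - 104.257) = 0.529521 MPa*m^0.5
sigma0 = sigma1 - k/sqrt(d1) = 182.0 - 0.529521*192.45 = 80.0936 MPa
sigma_y(d3) = 80.0936 + 0.529521 / sqrt(5.1e-05) = 154.2 MPa


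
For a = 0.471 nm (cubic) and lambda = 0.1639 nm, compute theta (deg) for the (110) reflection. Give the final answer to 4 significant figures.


d = a / sqrt(h^2+k^2+l^2)
d = 0.471 / sqrt(2) = 0.333047 nm
lambda = 2*d*sin(theta)  =>  sin(theta) = lambda / (2*d)
sin(theta) = 0.1639 / (2 * 0.333047) = 0.246061
theta = 14.24 deg


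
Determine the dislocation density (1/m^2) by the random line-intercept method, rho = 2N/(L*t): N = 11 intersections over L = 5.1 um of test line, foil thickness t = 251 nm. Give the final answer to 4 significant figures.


rho = 2N / (L * t)
L = 5.1 um = 5.1e-06 m, t = 251 nm = 2.51e-07 m
rho = 2 * 11 / (5.1e-06 * 2.51e-07)
rho = 1.719e+13 1/m^2


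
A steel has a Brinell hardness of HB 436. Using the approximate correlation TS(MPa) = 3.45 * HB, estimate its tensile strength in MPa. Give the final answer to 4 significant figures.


TS (MPa) = 3.45 * HB
TS = 3.45 * 436
TS = 1504 MPa


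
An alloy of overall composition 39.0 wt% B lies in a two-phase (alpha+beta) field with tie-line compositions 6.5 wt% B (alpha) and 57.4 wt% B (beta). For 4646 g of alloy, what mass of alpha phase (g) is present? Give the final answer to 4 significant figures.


f_alpha = (C_beta - C0) / (C_beta - C_alpha)
f_alpha = (57.4 - 39.0) / (57.4 - 6.5) = 0.361493
m_alpha = f_alpha * m_total = 0.361493 * 4646 = 1679 g


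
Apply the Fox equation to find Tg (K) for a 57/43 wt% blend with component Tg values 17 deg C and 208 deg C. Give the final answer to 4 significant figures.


1/Tg = w1/Tg1 + w2/Tg2 (in Kelvin)
Tg1 = 290.15 K, Tg2 = 481.15 K
1/Tg = 0.57/290.15 + 0.43/481.15
Tg = 349.9 K


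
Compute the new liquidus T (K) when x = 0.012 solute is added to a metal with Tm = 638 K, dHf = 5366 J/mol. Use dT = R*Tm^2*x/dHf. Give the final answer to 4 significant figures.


dT = R*Tm^2*x / dHf
dT = 8.314 * 638^2 * 0.012 / 5366
dT = 7.56801 K
T_new = 638 - 7.56801 = 630.4 K


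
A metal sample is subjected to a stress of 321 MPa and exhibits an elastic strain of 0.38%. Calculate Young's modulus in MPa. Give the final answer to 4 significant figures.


E = sigma / epsilon
epsilon = 0.38% = 3.8e-03
E = 321 / 3.8e-03
E = 84470 MPa


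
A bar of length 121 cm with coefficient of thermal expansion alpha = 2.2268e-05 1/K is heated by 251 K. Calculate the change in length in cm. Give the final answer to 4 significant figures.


dL = L0 * alpha * dT
dL = 121 * 2.2268e-05 * 251
dL = 0.6763 cm


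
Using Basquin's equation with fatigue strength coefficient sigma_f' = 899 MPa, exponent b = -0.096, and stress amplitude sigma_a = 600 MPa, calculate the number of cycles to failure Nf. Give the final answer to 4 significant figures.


sigma_a = sigma_f' * (2*Nf)^b
2*Nf = (sigma_a / sigma_f')^(1/b)
2*Nf = (600 / 899)^(1/-0.096)
2*Nf = 67.4924
Nf = 33.75 cycles


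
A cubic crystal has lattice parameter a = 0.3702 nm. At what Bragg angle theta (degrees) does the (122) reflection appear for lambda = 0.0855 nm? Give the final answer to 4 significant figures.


d = a / sqrt(h^2+k^2+l^2)
d = 0.3702 / sqrt(9) = 0.1234 nm
lambda = 2*d*sin(theta)  =>  sin(theta) = lambda / (2*d)
sin(theta) = 0.0855 / (2 * 0.1234) = 0.346434
theta = 20.27 deg


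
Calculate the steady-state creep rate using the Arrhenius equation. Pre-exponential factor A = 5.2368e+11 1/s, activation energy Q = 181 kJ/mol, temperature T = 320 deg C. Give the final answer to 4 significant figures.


rate = A * exp(-Q / (R*T))
T = 320 + 273.15 = 593.15 K
rate = 5.2368e+11 * exp(-181e3 / (8.314 * 593.15))
rate = 6.013e-05 1/s


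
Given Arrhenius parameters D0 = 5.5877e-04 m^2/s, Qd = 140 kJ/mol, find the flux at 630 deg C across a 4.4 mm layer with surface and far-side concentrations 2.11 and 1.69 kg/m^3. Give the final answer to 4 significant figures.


Step 1: D = D0 * exp(-Qd/(R*T))
T = 630 + 273.15 = 903.15 K
D = 5.5877e-04 * exp(-140e3 / (8.314 * 903.15)) = 4.46572e-12 m^2/s
Step 2: J = D * (C1 - C2) / dx
J = 4.46572e-12 * (2.11 - 1.69) / 4.4e-03
J = 4.263e-10 kg/(m^2*s)


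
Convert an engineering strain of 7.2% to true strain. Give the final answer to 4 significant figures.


epsilon_true = ln(1 + epsilon_eng)
epsilon_true = ln(1 + 0.072)
epsilon_true = 0.06953


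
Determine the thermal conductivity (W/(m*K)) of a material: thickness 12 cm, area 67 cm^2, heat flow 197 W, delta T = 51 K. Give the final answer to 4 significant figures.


k = Q*L / (A*dT)
L = 0.12 m, A = 6.7e-03 m^2
k = 197 * 0.12 / (6.7e-03 * 51)
k = 69.18 W/(m*K)


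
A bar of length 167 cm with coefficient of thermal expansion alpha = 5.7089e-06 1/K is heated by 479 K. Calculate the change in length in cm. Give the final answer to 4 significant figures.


dL = L0 * alpha * dT
dL = 167 * 5.7089e-06 * 479
dL = 0.4567 cm


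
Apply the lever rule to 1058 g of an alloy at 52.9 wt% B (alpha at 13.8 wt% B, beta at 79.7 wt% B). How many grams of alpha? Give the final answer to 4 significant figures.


f_alpha = (C_beta - C0) / (C_beta - C_alpha)
f_alpha = (79.7 - 52.9) / (79.7 - 13.8) = 0.406677
m_alpha = f_alpha * m_total = 0.406677 * 1058 = 430.3 g


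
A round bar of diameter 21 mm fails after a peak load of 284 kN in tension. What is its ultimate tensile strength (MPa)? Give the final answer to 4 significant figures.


A0 = pi*(d/2)^2 = pi*(21/2)^2 = 346.361 mm^2
UTS = F_max / A0 = 284*1000 / 346.361
UTS = 820 MPa


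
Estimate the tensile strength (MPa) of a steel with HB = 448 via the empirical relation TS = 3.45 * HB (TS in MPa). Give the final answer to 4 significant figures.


TS (MPa) = 3.45 * HB
TS = 3.45 * 448
TS = 1546 MPa


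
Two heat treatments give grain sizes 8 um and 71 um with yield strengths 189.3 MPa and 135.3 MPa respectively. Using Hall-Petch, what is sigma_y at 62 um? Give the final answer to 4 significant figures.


sigma_y = sigma0 + k / sqrt(d)
1/sqrt(d1) = 1/sqrt(8e-06) = 353.553;  1/sqrt(d2) = 118.678
k = (sigma1 - sigma2) / (1/sqrt(d1) - 1/sqrt(d2)) = (189.3 - 135.3) / (353.553 - 118.678) = 0.229909 MPa*m^0.5
sigma0 = sigma1 - k/sqrt(d1) = 189.3 - 0.229909*353.553 = 108.015 MPa
sigma_y(d3) = 108.015 + 0.229909 / sqrt(6.2e-05) = 137.2 MPa


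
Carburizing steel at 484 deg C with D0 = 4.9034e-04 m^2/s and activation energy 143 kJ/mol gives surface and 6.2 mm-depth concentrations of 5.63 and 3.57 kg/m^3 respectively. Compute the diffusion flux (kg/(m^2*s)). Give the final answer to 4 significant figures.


Step 1: D = D0 * exp(-Qd/(R*T))
T = 484 + 273.15 = 757.15 K
D = 4.9034e-04 * exp(-143e3 / (8.314 * 757.15)) = 6.68015e-14 m^2/s
Step 2: J = D * (C1 - C2) / dx
J = 6.68015e-14 * (5.63 - 3.57) / 6.2e-03
J = 2.22e-11 kg/(m^2*s)


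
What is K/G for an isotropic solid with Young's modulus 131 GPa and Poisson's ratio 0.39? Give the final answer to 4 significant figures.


G = E / (2*(1+nu))
G = 131 / (2*(1+0.39)) = 47.1223 GPa
K = E / (3*(1-2*nu))
K = 131 / (3*(1-2*0.39)) = 198.485 GPa
K/G = 198.485 / 47.1223 = 4.212


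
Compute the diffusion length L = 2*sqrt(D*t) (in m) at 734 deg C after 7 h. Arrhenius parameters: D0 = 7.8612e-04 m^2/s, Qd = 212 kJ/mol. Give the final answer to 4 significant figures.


Step 1: D = D0 * exp(-Qd/(R*T))
T = 1007.15 K
D = 7.8612e-04 * exp(-212e3 / (8.314 * 1007.15)) = 7.94261e-15 m^2/s
Step 2: L = 2*sqrt(D*t)
t = 7 h = 25200 s
L = 2*sqrt(7.94261e-15 * 25200) = 2.83e-05 m


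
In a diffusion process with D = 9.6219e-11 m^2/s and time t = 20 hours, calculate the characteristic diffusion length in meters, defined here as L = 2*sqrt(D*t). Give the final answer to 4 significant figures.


t = 20 hr = 72000 s
Diffusion length = 2*sqrt(D*t)
= 2*sqrt(9.6219e-11 * 72000)
= 5.264e-03 m


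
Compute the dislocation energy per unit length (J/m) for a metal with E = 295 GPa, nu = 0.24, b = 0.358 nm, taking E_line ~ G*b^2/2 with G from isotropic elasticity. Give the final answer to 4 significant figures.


Step 1: G = E / (2*(1+nu))
G = 295 / (2*(1+0.24)) = 118.952 GPa = 1.18952e+11 Pa
Step 2: E_line = G*b^2/2
b = 0.358 nm = 3.58e-10 m
E_line = 0.5 * 1.18952e+11 * (3.58e-10)^2 = 7.623e-09 J/m


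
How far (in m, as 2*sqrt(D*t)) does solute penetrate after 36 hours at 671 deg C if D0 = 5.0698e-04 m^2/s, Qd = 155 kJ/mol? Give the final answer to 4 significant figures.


Step 1: D = D0 * exp(-Qd/(R*T))
T = 944.15 K
D = 5.0698e-04 * exp(-155e3 / (8.314 * 944.15)) = 1.34704e-12 m^2/s
Step 2: L = 2*sqrt(D*t)
t = 36 h = 129600 s
L = 2*sqrt(1.34704e-12 * 129600) = 8.356e-04 m


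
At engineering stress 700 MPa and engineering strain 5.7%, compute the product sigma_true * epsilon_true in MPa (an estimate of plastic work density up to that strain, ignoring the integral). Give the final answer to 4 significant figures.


sigma_true = sigma_eng * (1 + epsilon_eng)
sigma_true = 700 * (1 + 0.057) = 739.9 MPa
epsilon_true = ln(1 + epsilon_eng)
epsilon_true = ln(1 + 0.057) = 0.0554347
sigma_true * epsilon_true = 739.9 * 0.0554347 = 41.02 MPa


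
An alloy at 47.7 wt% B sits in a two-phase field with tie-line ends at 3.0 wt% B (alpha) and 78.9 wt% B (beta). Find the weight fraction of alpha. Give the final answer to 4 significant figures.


f_alpha = (C_beta - C0) / (C_beta - C_alpha)
f_alpha = (78.9 - 47.7) / (78.9 - 3.0)
f_alpha = 0.4111


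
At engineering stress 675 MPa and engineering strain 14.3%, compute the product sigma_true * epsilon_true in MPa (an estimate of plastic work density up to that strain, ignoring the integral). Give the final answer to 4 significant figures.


sigma_true = sigma_eng * (1 + epsilon_eng)
sigma_true = 675 * (1 + 0.143) = 771.525 MPa
epsilon_true = ln(1 + epsilon_eng)
epsilon_true = ln(1 + 0.143) = 0.133656
sigma_true * epsilon_true = 771.525 * 0.133656 = 103.1 MPa


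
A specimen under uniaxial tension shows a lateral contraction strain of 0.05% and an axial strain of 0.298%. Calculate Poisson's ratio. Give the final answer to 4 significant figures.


nu = -epsilon_lat / epsilon_axial
Lateral strain is contraction (negative), so using magnitudes:
nu = 0.05 / 0.298
nu = 0.1678


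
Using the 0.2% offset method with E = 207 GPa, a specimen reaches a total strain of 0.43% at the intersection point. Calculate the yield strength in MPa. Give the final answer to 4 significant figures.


Offset strain = 0.002
Elastic strain at yield = total_strain - offset = 4.3e-03 - 0.002 = 2.3e-03
sigma_y = E * elastic_strain = 207000 * 2.3e-03
sigma_y = 476.1 MPa


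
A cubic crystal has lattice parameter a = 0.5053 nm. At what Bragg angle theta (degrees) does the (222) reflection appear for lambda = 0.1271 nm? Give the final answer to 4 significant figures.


d = a / sqrt(h^2+k^2+l^2)
d = 0.5053 / sqrt(12) = 0.145868 nm
lambda = 2*d*sin(theta)  =>  sin(theta) = lambda / (2*d)
sin(theta) = 0.1271 / (2 * 0.145868) = 0.435669
theta = 25.83 deg


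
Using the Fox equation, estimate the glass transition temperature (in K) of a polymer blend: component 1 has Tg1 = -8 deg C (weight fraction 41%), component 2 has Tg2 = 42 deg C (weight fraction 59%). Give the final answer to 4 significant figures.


1/Tg = w1/Tg1 + w2/Tg2 (in Kelvin)
Tg1 = 265.15 K, Tg2 = 315.15 K
1/Tg = 0.41/265.15 + 0.59/315.15
Tg = 292.5 K


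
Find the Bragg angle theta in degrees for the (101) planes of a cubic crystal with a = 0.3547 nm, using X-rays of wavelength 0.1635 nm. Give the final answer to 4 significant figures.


d = a / sqrt(h^2+k^2+l^2)
d = 0.3547 / sqrt(2) = 0.250811 nm
lambda = 2*d*sin(theta)  =>  sin(theta) = lambda / (2*d)
sin(theta) = 0.1635 / (2 * 0.250811) = 0.325943
theta = 19.02 deg


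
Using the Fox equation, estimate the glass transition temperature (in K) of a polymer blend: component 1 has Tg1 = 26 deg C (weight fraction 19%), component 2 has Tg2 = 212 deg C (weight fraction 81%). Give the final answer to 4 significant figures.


1/Tg = w1/Tg1 + w2/Tg2 (in Kelvin)
Tg1 = 299.15 K, Tg2 = 485.15 K
1/Tg = 0.19/299.15 + 0.81/485.15
Tg = 433.9 K


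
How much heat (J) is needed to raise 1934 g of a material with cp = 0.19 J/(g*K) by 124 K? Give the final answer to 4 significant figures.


Q = m * cp * dT
Q = 1934 * 0.19 * 124
Q = 45570 J


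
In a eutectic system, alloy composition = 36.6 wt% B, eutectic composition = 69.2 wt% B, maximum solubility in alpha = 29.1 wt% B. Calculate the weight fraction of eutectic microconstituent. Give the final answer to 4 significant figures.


f_primary = (C_e - C0) / (C_e - C_alpha_max)
f_primary = (69.2 - 36.6) / (69.2 - 29.1)
f_primary = 0.812968
f_eutectic = 1 - 0.812968 = 0.187


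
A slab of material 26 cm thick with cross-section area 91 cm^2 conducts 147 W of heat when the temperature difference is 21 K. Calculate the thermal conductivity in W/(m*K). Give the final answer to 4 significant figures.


k = Q*L / (A*dT)
L = 0.26 m, A = 9.1e-03 m^2
k = 147 * 0.26 / (9.1e-03 * 21)
k = 200 W/(m*K)


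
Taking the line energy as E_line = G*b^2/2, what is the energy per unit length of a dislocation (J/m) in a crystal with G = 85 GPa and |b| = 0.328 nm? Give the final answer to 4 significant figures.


E = G*b^2/2
b = 0.328 nm = 3.28e-10 m
G = 85 GPa = 8.5e+10 Pa
E = 0.5 * 8.5e+10 * (3.28e-10)^2
E = 4.572e-09 J/m


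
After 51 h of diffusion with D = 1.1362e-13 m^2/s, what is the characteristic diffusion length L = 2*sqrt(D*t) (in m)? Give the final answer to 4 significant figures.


t = 51 hr = 183600 s
Diffusion length = 2*sqrt(D*t)
= 2*sqrt(1.1362e-13 * 183600)
= 2.889e-04 m


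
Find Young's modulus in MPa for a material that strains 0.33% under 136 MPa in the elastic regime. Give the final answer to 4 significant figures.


E = sigma / epsilon
epsilon = 0.33% = 3.3e-03
E = 136 / 3.3e-03
E = 41210 MPa


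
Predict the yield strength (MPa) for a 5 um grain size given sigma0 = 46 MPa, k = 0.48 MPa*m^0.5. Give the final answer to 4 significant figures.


sigma_y = sigma0 + k / sqrt(d)
d = 5 um = 5e-06 m
sigma_y = 46 + 0.48 / sqrt(5e-06)
sigma_y = 260.7 MPa


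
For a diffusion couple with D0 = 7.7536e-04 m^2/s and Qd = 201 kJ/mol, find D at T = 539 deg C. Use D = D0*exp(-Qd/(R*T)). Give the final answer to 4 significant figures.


D = D0 * exp(-Qd / (R*T))
T = 812.15 K
D = 7.7536e-04 * exp(-201e3 / (8.314 * 812.15))
D = 9.15e-17 m^2/s


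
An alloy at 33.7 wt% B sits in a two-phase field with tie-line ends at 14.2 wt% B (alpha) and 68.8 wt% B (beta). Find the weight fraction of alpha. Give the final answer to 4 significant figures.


f_alpha = (C_beta - C0) / (C_beta - C_alpha)
f_alpha = (68.8 - 33.7) / (68.8 - 14.2)
f_alpha = 0.6429


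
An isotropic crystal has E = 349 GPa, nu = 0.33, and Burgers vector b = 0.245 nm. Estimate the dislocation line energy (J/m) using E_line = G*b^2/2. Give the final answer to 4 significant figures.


Step 1: G = E / (2*(1+nu))
G = 349 / (2*(1+0.33)) = 131.203 GPa = 1.31203e+11 Pa
Step 2: E_line = G*b^2/2
b = 0.245 nm = 2.45e-10 m
E_line = 0.5 * 1.31203e+11 * (2.45e-10)^2 = 3.938e-09 J/m


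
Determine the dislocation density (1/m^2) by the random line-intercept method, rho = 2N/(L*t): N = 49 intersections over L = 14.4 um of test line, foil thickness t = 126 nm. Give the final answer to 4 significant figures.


rho = 2N / (L * t)
L = 14.4 um = 1.44e-05 m, t = 126 nm = 1.26e-07 m
rho = 2 * 49 / (1.44e-05 * 1.26e-07)
rho = 5.401e+13 1/m^2


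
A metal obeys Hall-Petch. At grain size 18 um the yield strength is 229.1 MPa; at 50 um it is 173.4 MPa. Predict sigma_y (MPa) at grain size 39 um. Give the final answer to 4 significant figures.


sigma_y = sigma0 + k / sqrt(d)
1/sqrt(d1) = 1/sqrt(1.8e-05) = 235.702;  1/sqrt(d2) = 141.421
k = (sigma1 - sigma2) / (1/sqrt(d1) - 1/sqrt(d2)) = (229.1 - 173.4) / (235.702 - 141.421) = 0.590788 MPa*m^0.5
sigma0 = sigma1 - k/sqrt(d1) = 229.1 - 0.590788*235.702 = 89.85 MPa
sigma_y(d3) = 89.85 + 0.590788 / sqrt(3.9e-05) = 184.5 MPa


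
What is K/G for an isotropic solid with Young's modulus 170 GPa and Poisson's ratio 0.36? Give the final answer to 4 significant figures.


G = E / (2*(1+nu))
G = 170 / (2*(1+0.36)) = 62.5 GPa
K = E / (3*(1-2*nu))
K = 170 / (3*(1-2*0.36)) = 202.381 GPa
K/G = 202.381 / 62.5 = 3.238


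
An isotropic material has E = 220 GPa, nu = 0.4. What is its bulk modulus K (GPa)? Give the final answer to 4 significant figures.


K = E / (3*(1-2*nu))
K = 220 / (3*(1-2*0.4))
K = 366.7 GPa


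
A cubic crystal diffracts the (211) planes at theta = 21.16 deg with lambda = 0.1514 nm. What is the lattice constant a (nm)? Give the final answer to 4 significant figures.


d = lambda / (2*sin(theta))
d = 0.1514 / (2*sin(21.16 deg))
d = 0.209711 nm
a = d * sqrt(h^2+k^2+l^2) = 0.209711 * sqrt(6)
a = 0.5137 nm


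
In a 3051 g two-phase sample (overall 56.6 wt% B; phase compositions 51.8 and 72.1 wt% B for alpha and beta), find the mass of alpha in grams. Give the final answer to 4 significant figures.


f_alpha = (C_beta - C0) / (C_beta - C_alpha)
f_alpha = (72.1 - 56.6) / (72.1 - 51.8) = 0.763547
m_alpha = f_alpha * m_total = 0.763547 * 3051 = 2330 g


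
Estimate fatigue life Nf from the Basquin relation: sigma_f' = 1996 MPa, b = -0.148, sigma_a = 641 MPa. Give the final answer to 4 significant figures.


sigma_a = sigma_f' * (2*Nf)^b
2*Nf = (sigma_a / sigma_f')^(1/b)
2*Nf = (641 / 1996)^(1/-0.148)
2*Nf = 2153.4
Nf = 1077 cycles


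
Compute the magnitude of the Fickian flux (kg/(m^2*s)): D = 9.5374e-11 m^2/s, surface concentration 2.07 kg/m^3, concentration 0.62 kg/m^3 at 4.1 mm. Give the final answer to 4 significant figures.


J = -D * (dC/dx) = D * (C1 - C2) / dx
J = 9.5374e-11 * (2.07 - 0.62) / 4.1e-03
J = 3.373e-08 kg/(m^2*s)


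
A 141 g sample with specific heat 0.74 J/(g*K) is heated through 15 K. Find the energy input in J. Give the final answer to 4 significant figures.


Q = m * cp * dT
Q = 141 * 0.74 * 15
Q = 1565 J


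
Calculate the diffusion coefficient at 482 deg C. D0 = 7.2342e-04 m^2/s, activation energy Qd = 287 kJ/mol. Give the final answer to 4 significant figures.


D = D0 * exp(-Qd / (R*T))
T = 755.15 K
D = 7.2342e-04 * exp(-287e3 / (8.314 * 755.15))
D = 1.015e-23 m^2/s


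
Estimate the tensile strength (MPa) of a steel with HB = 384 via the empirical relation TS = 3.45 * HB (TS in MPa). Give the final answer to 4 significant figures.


TS (MPa) = 3.45 * HB
TS = 3.45 * 384
TS = 1325 MPa


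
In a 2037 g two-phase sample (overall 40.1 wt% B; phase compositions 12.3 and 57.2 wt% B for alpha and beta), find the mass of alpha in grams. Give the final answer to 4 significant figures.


f_alpha = (C_beta - C0) / (C_beta - C_alpha)
f_alpha = (57.2 - 40.1) / (57.2 - 12.3) = 0.380846
m_alpha = f_alpha * m_total = 0.380846 * 2037 = 775.8 g


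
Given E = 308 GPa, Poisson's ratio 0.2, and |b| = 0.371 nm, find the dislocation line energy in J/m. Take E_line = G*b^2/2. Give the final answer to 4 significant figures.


Step 1: G = E / (2*(1+nu))
G = 308 / (2*(1+0.2)) = 128.333 GPa = 1.28333e+11 Pa
Step 2: E_line = G*b^2/2
b = 0.371 nm = 3.71e-10 m
E_line = 0.5 * 1.28333e+11 * (3.71e-10)^2 = 8.832e-09 J/m


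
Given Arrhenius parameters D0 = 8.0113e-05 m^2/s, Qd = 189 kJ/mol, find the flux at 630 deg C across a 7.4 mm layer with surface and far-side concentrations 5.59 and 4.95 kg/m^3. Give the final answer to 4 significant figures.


Step 1: D = D0 * exp(-Qd/(R*T))
T = 630 + 273.15 = 903.15 K
D = 8.0113e-05 * exp(-189e3 / (8.314 * 903.15)) = 9.38193e-16 m^2/s
Step 2: J = D * (C1 - C2) / dx
J = 9.38193e-16 * (5.59 - 4.95) / 7.4e-03
J = 8.114e-14 kg/(m^2*s)


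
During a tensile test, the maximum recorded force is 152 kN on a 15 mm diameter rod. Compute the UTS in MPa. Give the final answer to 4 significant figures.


A0 = pi*(d/2)^2 = pi*(15/2)^2 = 176.715 mm^2
UTS = F_max / A0 = 152*1000 / 176.715
UTS = 860.1 MPa


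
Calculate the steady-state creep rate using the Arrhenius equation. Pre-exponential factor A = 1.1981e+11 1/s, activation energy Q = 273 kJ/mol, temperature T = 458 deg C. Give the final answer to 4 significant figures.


rate = A * exp(-Q / (R*T))
T = 458 + 273.15 = 731.15 K
rate = 1.1981e+11 * exp(-273e3 / (8.314 * 731.15))
rate = 3.751e-09 1/s


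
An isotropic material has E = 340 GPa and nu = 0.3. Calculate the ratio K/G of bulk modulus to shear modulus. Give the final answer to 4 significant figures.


G = E / (2*(1+nu))
G = 340 / (2*(1+0.3)) = 130.769 GPa
K = E / (3*(1-2*nu))
K = 340 / (3*(1-2*0.3)) = 283.333 GPa
K/G = 283.333 / 130.769 = 2.167


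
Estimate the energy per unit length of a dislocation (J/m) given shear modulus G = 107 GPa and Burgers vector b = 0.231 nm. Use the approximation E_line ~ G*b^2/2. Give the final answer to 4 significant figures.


E = G*b^2/2
b = 0.231 nm = 2.31e-10 m
G = 107 GPa = 1.07e+11 Pa
E = 0.5 * 1.07e+11 * (2.31e-10)^2
E = 2.855e-09 J/m


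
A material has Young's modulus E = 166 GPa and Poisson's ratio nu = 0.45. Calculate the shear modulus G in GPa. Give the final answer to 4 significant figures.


G = E / (2*(1+nu))
G = 166 / (2*(1+0.45))
G = 57.24 GPa


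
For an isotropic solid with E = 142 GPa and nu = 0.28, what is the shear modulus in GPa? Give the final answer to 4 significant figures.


G = E / (2*(1+nu))
G = 142 / (2*(1+0.28))
G = 55.47 GPa


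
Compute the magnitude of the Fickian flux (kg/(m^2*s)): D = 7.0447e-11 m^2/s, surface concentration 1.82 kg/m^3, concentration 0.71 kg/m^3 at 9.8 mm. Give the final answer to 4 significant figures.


J = -D * (dC/dx) = D * (C1 - C2) / dx
J = 7.0447e-11 * (1.82 - 0.71) / 9.8e-03
J = 7.979e-09 kg/(m^2*s)


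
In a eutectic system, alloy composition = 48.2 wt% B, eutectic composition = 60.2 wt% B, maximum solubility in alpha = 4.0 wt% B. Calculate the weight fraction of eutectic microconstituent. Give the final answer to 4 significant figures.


f_primary = (C_e - C0) / (C_e - C_alpha_max)
f_primary = (60.2 - 48.2) / (60.2 - 4.0)
f_primary = 0.213523
f_eutectic = 1 - 0.213523 = 0.7865


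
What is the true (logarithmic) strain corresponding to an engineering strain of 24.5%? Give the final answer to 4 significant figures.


epsilon_true = ln(1 + epsilon_eng)
epsilon_true = ln(1 + 0.245)
epsilon_true = 0.2191


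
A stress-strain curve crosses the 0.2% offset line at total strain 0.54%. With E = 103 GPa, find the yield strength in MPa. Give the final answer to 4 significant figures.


Offset strain = 0.002
Elastic strain at yield = total_strain - offset = 5.4e-03 - 0.002 = 3.4e-03
sigma_y = E * elastic_strain = 103000 * 3.4e-03
sigma_y = 350.2 MPa


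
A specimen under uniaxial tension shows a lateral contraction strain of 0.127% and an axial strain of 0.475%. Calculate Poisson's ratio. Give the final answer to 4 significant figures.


nu = -epsilon_lat / epsilon_axial
Lateral strain is contraction (negative), so using magnitudes:
nu = 0.127 / 0.475
nu = 0.2674


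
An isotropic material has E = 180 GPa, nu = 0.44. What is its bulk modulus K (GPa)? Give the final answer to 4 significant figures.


K = E / (3*(1-2*nu))
K = 180 / (3*(1-2*0.44))
K = 500 GPa


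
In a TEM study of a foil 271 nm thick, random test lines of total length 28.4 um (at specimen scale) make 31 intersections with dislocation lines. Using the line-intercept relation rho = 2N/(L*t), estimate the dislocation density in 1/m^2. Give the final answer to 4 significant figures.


rho = 2N / (L * t)
L = 28.4 um = 2.84e-05 m, t = 271 nm = 2.71e-07 m
rho = 2 * 31 / (2.84e-05 * 2.71e-07)
rho = 8.056e+12 1/m^2


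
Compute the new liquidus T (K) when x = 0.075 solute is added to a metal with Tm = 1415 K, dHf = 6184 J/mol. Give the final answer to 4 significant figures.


dT = R*Tm^2*x / dHf
dT = 8.314 * 1415^2 * 0.075 / 6184
dT = 201.89 K
T_new = 1415 - 201.89 = 1213 K


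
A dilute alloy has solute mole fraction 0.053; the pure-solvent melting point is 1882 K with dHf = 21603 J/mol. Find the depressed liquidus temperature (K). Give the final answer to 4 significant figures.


dT = R*Tm^2*x / dHf
dT = 8.314 * 1882^2 * 0.053 / 21603
dT = 72.2455 K
T_new = 1882 - 72.2455 = 1810 K


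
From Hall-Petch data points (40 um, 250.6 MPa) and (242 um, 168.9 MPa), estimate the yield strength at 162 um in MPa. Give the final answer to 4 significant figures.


sigma_y = sigma0 + k / sqrt(d)
1/sqrt(d1) = 1/sqrt(4e-05) = 158.114;  1/sqrt(d2) = 64.2824
k = (sigma1 - sigma2) / (1/sqrt(d1) - 1/sqrt(d2)) = (250.6 - 168.9) / (158.114 - 64.2824) = 0.87071 MPa*m^0.5
sigma0 = sigma1 - k/sqrt(d1) = 250.6 - 0.87071*158.114 = 112.929 MPa
sigma_y(d3) = 112.929 + 0.87071 / sqrt(1.62e-04) = 181.3 MPa


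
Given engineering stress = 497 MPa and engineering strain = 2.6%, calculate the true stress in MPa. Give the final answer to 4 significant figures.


sigma_true = sigma_eng * (1 + epsilon_eng)
sigma_true = 497 * (1 + 0.026)
sigma_true = 509.9 MPa


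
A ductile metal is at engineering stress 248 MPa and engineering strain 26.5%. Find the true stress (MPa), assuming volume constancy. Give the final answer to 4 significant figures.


sigma_true = sigma_eng * (1 + epsilon_eng)
sigma_true = 248 * (1 + 0.265)
sigma_true = 313.7 MPa


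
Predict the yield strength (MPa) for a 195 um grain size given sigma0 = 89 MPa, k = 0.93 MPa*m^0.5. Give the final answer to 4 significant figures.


sigma_y = sigma0 + k / sqrt(d)
d = 195 um = 1.95e-04 m
sigma_y = 89 + 0.93 / sqrt(1.95e-04)
sigma_y = 155.6 MPa


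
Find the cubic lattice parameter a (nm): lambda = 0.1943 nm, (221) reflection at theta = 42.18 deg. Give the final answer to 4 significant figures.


d = lambda / (2*sin(theta))
d = 0.1943 / (2*sin(42.18 deg))
d = 0.144684 nm
a = d * sqrt(h^2+k^2+l^2) = 0.144684 * sqrt(9)
a = 0.4341 nm


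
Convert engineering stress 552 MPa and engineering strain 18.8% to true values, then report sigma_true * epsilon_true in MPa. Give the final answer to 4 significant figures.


sigma_true = sigma_eng * (1 + epsilon_eng)
sigma_true = 552 * (1 + 0.188) = 655.776 MPa
epsilon_true = ln(1 + epsilon_eng)
epsilon_true = ln(1 + 0.188) = 0.172271
sigma_true * epsilon_true = 655.776 * 0.172271 = 113 MPa


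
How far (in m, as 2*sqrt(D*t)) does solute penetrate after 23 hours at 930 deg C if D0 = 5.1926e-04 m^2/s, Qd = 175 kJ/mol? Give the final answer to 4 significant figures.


Step 1: D = D0 * exp(-Qd/(R*T))
T = 1203.15 K
D = 5.1926e-04 * exp(-175e3 / (8.314 * 1203.15)) = 1.3107e-11 m^2/s
Step 2: L = 2*sqrt(D*t)
t = 23 h = 82800 s
L = 2*sqrt(1.3107e-11 * 82800) = 2.084e-03 m


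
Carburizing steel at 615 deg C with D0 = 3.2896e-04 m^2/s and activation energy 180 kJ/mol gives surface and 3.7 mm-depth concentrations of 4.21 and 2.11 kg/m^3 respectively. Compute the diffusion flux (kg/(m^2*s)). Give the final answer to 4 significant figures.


Step 1: D = D0 * exp(-Qd/(R*T))
T = 615 + 273.15 = 888.15 K
D = 3.2896e-04 * exp(-180e3 / (8.314 * 888.15)) = 8.52013e-15 m^2/s
Step 2: J = D * (C1 - C2) / dx
J = 8.52013e-15 * (4.21 - 2.11) / 3.7e-03
J = 4.836e-12 kg/(m^2*s)


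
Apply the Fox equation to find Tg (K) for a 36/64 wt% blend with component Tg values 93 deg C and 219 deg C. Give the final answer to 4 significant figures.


1/Tg = w1/Tg1 + w2/Tg2 (in Kelvin)
Tg1 = 366.15 K, Tg2 = 492.15 K
1/Tg = 0.36/366.15 + 0.64/492.15
Tg = 437.9 K


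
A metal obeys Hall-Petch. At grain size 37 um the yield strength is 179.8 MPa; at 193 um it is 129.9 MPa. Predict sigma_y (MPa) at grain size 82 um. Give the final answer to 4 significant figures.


sigma_y = sigma0 + k / sqrt(d)
1/sqrt(d1) = 1/sqrt(3.7e-05) = 164.399;  1/sqrt(d2) = 71.9816
k = (sigma1 - sigma2) / (1/sqrt(d1) - 1/sqrt(d2)) = (179.8 - 129.9) / (164.399 - 71.9816) = 0.539942 MPa*m^0.5
sigma0 = sigma1 - k/sqrt(d1) = 179.8 - 0.539942*164.399 = 91.0342 MPa
sigma_y(d3) = 91.0342 + 0.539942 / sqrt(8.2e-05) = 150.7 MPa


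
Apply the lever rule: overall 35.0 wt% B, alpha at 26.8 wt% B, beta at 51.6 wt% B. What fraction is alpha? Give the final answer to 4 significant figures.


f_alpha = (C_beta - C0) / (C_beta - C_alpha)
f_alpha = (51.6 - 35.0) / (51.6 - 26.8)
f_alpha = 0.6694


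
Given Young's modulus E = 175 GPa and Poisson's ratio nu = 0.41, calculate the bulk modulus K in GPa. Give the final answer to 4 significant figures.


K = E / (3*(1-2*nu))
K = 175 / (3*(1-2*0.41))
K = 324.1 GPa


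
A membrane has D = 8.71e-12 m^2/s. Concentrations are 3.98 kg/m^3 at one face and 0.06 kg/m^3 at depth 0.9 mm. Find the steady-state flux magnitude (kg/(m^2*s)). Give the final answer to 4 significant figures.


J = -D * (dC/dx) = D * (C1 - C2) / dx
J = 8.71e-12 * (3.98 - 0.06) / 9e-04
J = 3.794e-08 kg/(m^2*s)


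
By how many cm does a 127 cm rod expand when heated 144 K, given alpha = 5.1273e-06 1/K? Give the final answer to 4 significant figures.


dL = L0 * alpha * dT
dL = 127 * 5.1273e-06 * 144
dL = 0.09377 cm


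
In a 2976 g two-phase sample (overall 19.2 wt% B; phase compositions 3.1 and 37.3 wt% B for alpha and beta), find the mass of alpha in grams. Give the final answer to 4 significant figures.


f_alpha = (C_beta - C0) / (C_beta - C_alpha)
f_alpha = (37.3 - 19.2) / (37.3 - 3.1) = 0.52924
m_alpha = f_alpha * m_total = 0.52924 * 2976 = 1575 g


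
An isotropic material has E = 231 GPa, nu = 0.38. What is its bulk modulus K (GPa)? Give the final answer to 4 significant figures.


K = E / (3*(1-2*nu))
K = 231 / (3*(1-2*0.38))
K = 320.8 GPa


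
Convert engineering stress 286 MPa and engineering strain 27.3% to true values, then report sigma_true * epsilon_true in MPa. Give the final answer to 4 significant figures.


sigma_true = sigma_eng * (1 + epsilon_eng)
sigma_true = 286 * (1 + 0.273) = 364.078 MPa
epsilon_true = ln(1 + epsilon_eng)
epsilon_true = ln(1 + 0.273) = 0.241376
sigma_true * epsilon_true = 364.078 * 0.241376 = 87.88 MPa


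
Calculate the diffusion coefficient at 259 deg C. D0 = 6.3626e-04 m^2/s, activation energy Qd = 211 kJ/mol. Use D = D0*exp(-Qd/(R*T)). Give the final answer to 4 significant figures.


D = D0 * exp(-Qd / (R*T))
T = 532.15 K
D = 6.3626e-04 * exp(-211e3 / (8.314 * 532.15))
D = 1.235e-24 m^2/s


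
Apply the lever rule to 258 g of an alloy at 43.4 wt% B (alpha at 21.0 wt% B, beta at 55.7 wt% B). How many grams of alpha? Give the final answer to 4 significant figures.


f_alpha = (C_beta - C0) / (C_beta - C_alpha)
f_alpha = (55.7 - 43.4) / (55.7 - 21.0) = 0.354467
m_alpha = f_alpha * m_total = 0.354467 * 258 = 91.45 g


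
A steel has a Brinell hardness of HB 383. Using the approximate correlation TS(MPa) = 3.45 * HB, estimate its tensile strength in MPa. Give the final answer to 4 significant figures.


TS (MPa) = 3.45 * HB
TS = 3.45 * 383
TS = 1321 MPa


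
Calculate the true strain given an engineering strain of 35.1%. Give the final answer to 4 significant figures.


epsilon_true = ln(1 + epsilon_eng)
epsilon_true = ln(1 + 0.351)
epsilon_true = 0.3008


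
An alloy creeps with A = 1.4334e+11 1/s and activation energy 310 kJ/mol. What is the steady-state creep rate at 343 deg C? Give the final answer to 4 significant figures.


rate = A * exp(-Q / (R*T))
T = 343 + 273.15 = 616.15 K
rate = 1.4334e+11 * exp(-310e3 / (8.314 * 616.15))
rate = 7.497e-16 1/s


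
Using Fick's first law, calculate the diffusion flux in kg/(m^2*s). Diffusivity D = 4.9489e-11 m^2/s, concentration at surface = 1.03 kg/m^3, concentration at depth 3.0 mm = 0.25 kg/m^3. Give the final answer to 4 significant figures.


J = -D * (dC/dx) = D * (C1 - C2) / dx
J = 4.9489e-11 * (1.03 - 0.25) / 3e-03
J = 1.287e-08 kg/(m^2*s)


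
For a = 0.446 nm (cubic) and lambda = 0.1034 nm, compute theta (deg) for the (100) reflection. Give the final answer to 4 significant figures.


d = a / sqrt(h^2+k^2+l^2)
d = 0.446 / sqrt(1) = 0.446 nm
lambda = 2*d*sin(theta)  =>  sin(theta) = lambda / (2*d)
sin(theta) = 0.1034 / (2 * 0.446) = 0.115919
theta = 6.657 deg


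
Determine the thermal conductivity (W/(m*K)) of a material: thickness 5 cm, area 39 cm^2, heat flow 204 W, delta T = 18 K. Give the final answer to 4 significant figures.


k = Q*L / (A*dT)
L = 0.05 m, A = 3.9e-03 m^2
k = 204 * 0.05 / (3.9e-03 * 18)
k = 145.3 W/(m*K)


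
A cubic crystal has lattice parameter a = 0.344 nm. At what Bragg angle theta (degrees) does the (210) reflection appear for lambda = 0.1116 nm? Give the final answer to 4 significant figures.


d = a / sqrt(h^2+k^2+l^2)
d = 0.344 / sqrt(5) = 0.153841 nm
lambda = 2*d*sin(theta)  =>  sin(theta) = lambda / (2*d)
sin(theta) = 0.1116 / (2 * 0.153841) = 0.362711
theta = 21.27 deg


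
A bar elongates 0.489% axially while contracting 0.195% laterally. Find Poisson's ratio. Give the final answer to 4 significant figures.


nu = -epsilon_lat / epsilon_axial
Lateral strain is contraction (negative), so using magnitudes:
nu = 0.195 / 0.489
nu = 0.3988
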